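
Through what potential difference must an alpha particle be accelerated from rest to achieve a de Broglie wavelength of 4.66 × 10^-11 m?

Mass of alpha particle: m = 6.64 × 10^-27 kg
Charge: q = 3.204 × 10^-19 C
4.75 × 10^-2 V

From λ = h/√(2mqV), we solve for V:

λ² = h²/(2mqV)
V = h²/(2mqλ²)
V = (6.626 × 10^-34 J·s)² / (2 × 6.64 × 10^-27 kg × 3.204 × 10^-19 C × (4.66 × 10^-11 m)²)
V = 4.75 × 10^-2 V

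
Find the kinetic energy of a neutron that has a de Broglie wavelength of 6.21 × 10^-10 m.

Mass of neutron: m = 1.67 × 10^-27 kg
3.41 × 10^-22 J (or 2.13 × 10^-3 eV)

From λ = h/√(2mKE), we solve for KE:

λ² = h²/(2mKE)
KE = h²/(2mλ²)
KE = (6.626 × 10^-34 J·s)² / (2 × 1.67 × 10^-27 kg × (6.21 × 10^-10 m)²)
KE = 3.41 × 10^-22 J
KE = 2.13 × 10^-3 eV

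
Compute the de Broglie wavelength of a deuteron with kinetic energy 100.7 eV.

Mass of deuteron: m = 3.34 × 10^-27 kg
2.02 × 10^-12 m

Using λ = h/√(2mKE):

First convert KE to Joules: KE = 100.7 eV = 1.613 × 10^-17 J

λ = h/√(2mKE)
λ = (6.626 × 10^-34 J·s) / √(2 × 3.34 × 10^-27 kg × 1.613 × 10^-17 J)
λ = 2.02 × 10^-12 m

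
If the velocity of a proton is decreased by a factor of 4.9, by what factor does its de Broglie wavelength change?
The wavelength increases by a factor of 4.9.

From λ = h/(mv), the wavelength is inversely proportional to velocity:

λ ∝ 1/v

If v → v/4.9, then λ → 4.9λ

When velocity is decreased by a factor of 4.9, the wavelength increases by a factor of 4.9.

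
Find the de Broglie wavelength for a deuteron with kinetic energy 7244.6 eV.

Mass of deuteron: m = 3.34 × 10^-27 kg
2.38 × 10^-13 m

Using λ = h/√(2mKE):

First convert KE to Joules: KE = 7244.6 eV = 1.161 × 10^-15 J

λ = h/√(2mKE)
λ = (6.626 × 10^-34 J·s) / √(2 × 3.34 × 10^-27 kg × 1.161 × 10^-15 J)
λ = 2.38 × 10^-13 m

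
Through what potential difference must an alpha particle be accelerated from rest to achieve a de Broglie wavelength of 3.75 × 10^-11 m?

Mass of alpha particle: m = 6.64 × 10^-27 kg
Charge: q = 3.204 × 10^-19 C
7.34 × 10^-2 V

From λ = h/√(2mqV), we solve for V:

λ² = h²/(2mqV)
V = h²/(2mqλ²)
V = (6.626 × 10^-34 J·s)² / (2 × 6.64 × 10^-27 kg × 3.204 × 10^-19 C × (3.75 × 10^-11 m)²)
V = 7.34 × 10^-2 V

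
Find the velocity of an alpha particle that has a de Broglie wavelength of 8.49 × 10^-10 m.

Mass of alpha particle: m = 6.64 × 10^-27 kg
1.18 × 10^2 m/s

From the de Broglie relation λ = h/(mv), we solve for v:

v = h/(mλ)
v = (6.626 × 10^-34 J·s) / (6.64 × 10^-27 kg × 8.49 × 10^-10 m)
v = 1.18 × 10^2 m/s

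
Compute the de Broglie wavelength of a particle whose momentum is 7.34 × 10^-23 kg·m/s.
9.03 × 10^-12 m

Using the de Broglie relation λ = h/p:

λ = h/p
λ = (6.626 × 10^-34 J·s) / (7.34 × 10^-23 kg·m/s)
λ = 9.03 × 10^-12 m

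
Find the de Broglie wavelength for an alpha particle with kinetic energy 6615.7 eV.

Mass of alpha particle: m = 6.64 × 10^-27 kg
1.77 × 10^-13 m

Using λ = h/√(2mKE):

First convert KE to Joules: KE = 6615.7 eV = 1.060 × 10^-15 J

λ = h/√(2mKE)
λ = (6.626 × 10^-34 J·s) / √(2 × 6.64 × 10^-27 kg × 1.060 × 10^-15 J)
λ = 1.77 × 10^-13 m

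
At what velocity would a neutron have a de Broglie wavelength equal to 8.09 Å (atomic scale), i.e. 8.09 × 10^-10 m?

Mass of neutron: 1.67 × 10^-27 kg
4.90 × 10^2 m/s

From λ = h/(mv), solve for v:

v = h/(mλ)
v = (6.626 × 10^-34 J·s) / (1.67 × 10^-27 kg × 8.09 × 10^-10 m)
v = 4.90 × 10^2 m/s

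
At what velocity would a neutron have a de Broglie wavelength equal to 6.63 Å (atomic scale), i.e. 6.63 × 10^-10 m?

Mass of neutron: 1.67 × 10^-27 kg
5.98 × 10^2 m/s

From λ = h/(mv), solve for v:

v = h/(mλ)
v = (6.626 × 10^-34 J·s) / (1.67 × 10^-27 kg × 6.63 × 10^-10 m)
v = 5.98 × 10^2 m/s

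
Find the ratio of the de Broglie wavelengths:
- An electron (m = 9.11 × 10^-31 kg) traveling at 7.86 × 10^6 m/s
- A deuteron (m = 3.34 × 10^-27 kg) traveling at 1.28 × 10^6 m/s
λ₁/λ₂ = 597

Using λ = h/(mv):

λ₁ = h/(m₁v₁) = 9.25 × 10^-11 m
λ₂ = h/(m₂v₂) = 1.55 × 10^-13 m

Ratio λ₁/λ₂ = (m₂v₂)/(m₁v₁)
         = (3.34 × 10^-27 kg × 1.28 × 10^6 m/s) / (9.11 × 10^-31 kg × 7.86 × 10^6 m/s)
         = 597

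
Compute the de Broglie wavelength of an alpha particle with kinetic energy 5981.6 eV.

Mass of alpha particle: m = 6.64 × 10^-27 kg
1.86 × 10^-13 m

Using λ = h/√(2mKE):

First convert KE to Joules: KE = 5981.6 eV = 9.584 × 10^-16 J

λ = h/√(2mKE)
λ = (6.626 × 10^-34 J·s) / √(2 × 6.64 × 10^-27 kg × 9.584 × 10^-16 J)
λ = 1.86 × 10^-13 m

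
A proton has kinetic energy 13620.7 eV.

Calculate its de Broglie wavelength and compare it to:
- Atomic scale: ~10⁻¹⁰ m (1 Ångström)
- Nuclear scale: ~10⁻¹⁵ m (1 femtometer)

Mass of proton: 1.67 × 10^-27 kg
λ = 2.45 × 10^-13 m, which is between nuclear and atomic scales.

Using λ = h/√(2mKE):

KE = 13620.7 eV = 2.182 × 10^-15 J

λ = h/√(2mKE)
λ = (6.626 × 10^-34 J·s) / √(2 × 1.67 × 10^-27 kg × 2.182 × 10^-15 J)
λ = 2.45 × 10^-13 m

Comparison:
- Atomic scale (10⁻¹⁰ m): λ is 0.0025× this size
- Nuclear scale (10⁻¹⁵ m): λ is 2.5e+02× this size

The wavelength is between nuclear and atomic scales.

This wavelength is appropriate for probing atomic structure but too large for nuclear physics experiments.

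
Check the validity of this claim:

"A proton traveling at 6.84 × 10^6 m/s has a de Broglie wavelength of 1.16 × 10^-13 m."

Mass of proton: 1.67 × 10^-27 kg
False

The claim is incorrect.

Using λ = h/(mv):
λ = (6.626 × 10^-34 J·s) / (1.67 × 10^-27 kg × 6.84 × 10^6 m/s)
λ = 5.80 × 10^-14 m

The actual wavelength differs from the claimed 1.16 × 10^-13 m.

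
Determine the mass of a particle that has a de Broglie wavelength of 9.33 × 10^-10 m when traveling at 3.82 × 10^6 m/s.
1.86 × 10^-31 kg

From the de Broglie relation λ = h/(mv), we solve for m:

m = h/(λv)
m = (6.626 × 10^-34 J·s) / (9.33 × 10^-10 m × 3.82 × 10^6 m/s)
m = 1.86 × 10^-31 kg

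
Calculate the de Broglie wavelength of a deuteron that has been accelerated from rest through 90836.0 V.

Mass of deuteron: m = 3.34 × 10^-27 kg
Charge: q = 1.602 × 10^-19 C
6.72 × 10^-14 m

When a particle is accelerated through voltage V, it gains kinetic energy KE = qV.

The de Broglie wavelength is then λ = h/√(2mqV):

λ = h/√(2mqV)
λ = (6.626 × 10^-34 J·s) / √(2 × 3.34 × 10^-27 kg × 1.602 × 10^-19 C × 90836.0 V)
λ = 6.72 × 10^-14 m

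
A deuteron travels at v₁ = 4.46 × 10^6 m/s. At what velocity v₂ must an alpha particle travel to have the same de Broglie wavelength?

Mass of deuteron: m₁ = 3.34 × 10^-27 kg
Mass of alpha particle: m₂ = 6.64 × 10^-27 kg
v₂ = 2.24 × 10^6 m/s

For equal de Broglie wavelengths: λ₁ = λ₂

h/(m₁v₁) = h/(m₂v₂)
m₁v₁ = m₂v₂
v₂ = v₁ · (m₁/m₂)

v₂ = 4.46 × 10^6 m/s × (3.34 × 10^-27 kg / 6.64 × 10^-27 kg)
v₂ = 2.24 × 10^6 m/s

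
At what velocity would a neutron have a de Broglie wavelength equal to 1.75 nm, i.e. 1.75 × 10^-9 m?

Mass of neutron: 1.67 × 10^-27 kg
2.27 × 10^2 m/s

From λ = h/(mv), solve for v:

v = h/(mλ)
v = (6.626 × 10^-34 J·s) / (1.67 × 10^-27 kg × 1.75 × 10^-9 m)
v = 2.27 × 10^2 m/s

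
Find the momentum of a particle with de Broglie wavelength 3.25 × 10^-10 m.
2.04 × 10^-24 kg·m/s

From the de Broglie relation λ = h/p, we solve for p:

p = h/λ
p = (6.626 × 10^-34 J·s) / (3.25 × 10^-10 m)
p = 2.04 × 10^-24 kg·m/s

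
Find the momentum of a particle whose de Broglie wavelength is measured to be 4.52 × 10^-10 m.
1.47 × 10^-24 kg·m/s

From the de Broglie relation λ = h/p, we solve for p:

p = h/λ
p = (6.626 × 10^-34 J·s) / (4.52 × 10^-10 m)
p = 1.47 × 10^-24 kg·m/s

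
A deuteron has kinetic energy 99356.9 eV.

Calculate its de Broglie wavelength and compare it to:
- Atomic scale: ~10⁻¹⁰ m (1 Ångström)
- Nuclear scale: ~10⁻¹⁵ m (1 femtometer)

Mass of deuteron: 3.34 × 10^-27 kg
λ = 6.43 × 10^-14 m, which is between nuclear and atomic scales.

Using λ = h/√(2mKE):

KE = 99356.9 eV = 1.592 × 10^-14 J

λ = h/√(2mKE)
λ = (6.626 × 10^-34 J·s) / √(2 × 3.34 × 10^-27 kg × 1.592 × 10^-14 J)
λ = 6.43 × 10^-14 m

Comparison:
- Atomic scale (10⁻¹⁰ m): λ is 0.00064× this size
- Nuclear scale (10⁻¹⁵ m): λ is 64× this size

The wavelength is between nuclear and atomic scales.

This wavelength is appropriate for probing atomic structure but too large for nuclear physics experiments.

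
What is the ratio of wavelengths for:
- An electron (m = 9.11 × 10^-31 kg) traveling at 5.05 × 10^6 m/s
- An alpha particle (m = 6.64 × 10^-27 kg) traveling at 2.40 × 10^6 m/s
λ₁/λ₂ = 3.46 × 10^3

Using λ = h/(mv):

λ₁ = h/(m₁v₁) = 1.44 × 10^-10 m
λ₂ = h/(m₂v₂) = 4.16 × 10^-14 m

Ratio λ₁/λ₂ = (m₂v₂)/(m₁v₁)
         = (6.64 × 10^-27 kg × 2.40 × 10^6 m/s) / (9.11 × 10^-31 kg × 5.05 × 10^6 m/s)
         = 3.46 × 10^3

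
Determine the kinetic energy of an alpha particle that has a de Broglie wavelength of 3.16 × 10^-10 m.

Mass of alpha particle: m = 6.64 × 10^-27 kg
3.31 × 10^-22 J (or 2.07 × 10^-3 eV)

From λ = h/√(2mKE), we solve for KE:

λ² = h²/(2mKE)
KE = h²/(2mλ²)
KE = (6.626 × 10^-34 J·s)² / (2 × 6.64 × 10^-27 kg × (3.16 × 10^-10 m)²)
KE = 3.31 × 10^-22 J
KE = 2.07 × 10^-3 eV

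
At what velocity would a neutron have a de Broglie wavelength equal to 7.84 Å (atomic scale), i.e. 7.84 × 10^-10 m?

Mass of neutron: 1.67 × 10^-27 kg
5.06 × 10^2 m/s

From λ = h/(mv), solve for v:

v = h/(mλ)
v = (6.626 × 10^-34 J·s) / (1.67 × 10^-27 kg × 7.84 × 10^-10 m)
v = 5.06 × 10^2 m/s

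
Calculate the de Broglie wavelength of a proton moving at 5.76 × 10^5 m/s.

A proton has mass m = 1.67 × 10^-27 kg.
6.89 × 10^-13 m

Using the de Broglie relation λ = h/(mv):

λ = h/(mv)
λ = (6.626 × 10^-34 J·s) / (1.67 × 10^-27 kg × 5.76 × 10^5 m/s)
λ = 6.89 × 10^-13 m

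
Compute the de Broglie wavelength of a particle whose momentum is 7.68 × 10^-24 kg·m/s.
8.63 × 10^-11 m

Using the de Broglie relation λ = h/p:

λ = h/p
λ = (6.626 × 10^-34 J·s) / (7.68 × 10^-24 kg·m/s)
λ = 8.63 × 10^-11 m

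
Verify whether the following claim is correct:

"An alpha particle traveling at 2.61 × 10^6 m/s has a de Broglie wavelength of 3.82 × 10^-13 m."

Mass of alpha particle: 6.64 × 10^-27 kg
False

The claim is incorrect.

Using λ = h/(mv):
λ = (6.626 × 10^-34 J·s) / (6.64 × 10^-27 kg × 2.61 × 10^6 m/s)
λ = 3.82 × 10^-14 m

The actual wavelength differs from the claimed 3.82 × 10^-13 m.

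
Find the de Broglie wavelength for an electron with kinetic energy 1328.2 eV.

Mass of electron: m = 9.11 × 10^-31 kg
3.37 × 10^-11 m

Using λ = h/√(2mKE):

First convert KE to Joules: KE = 1328.2 eV = 2.128 × 10^-16 J

λ = h/√(2mKE)
λ = (6.626 × 10^-34 J·s) / √(2 × 9.11 × 10^-31 kg × 2.128 × 10^-16 J)
λ = 3.37 × 10^-11 m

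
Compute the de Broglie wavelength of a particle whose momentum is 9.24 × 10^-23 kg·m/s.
7.17 × 10^-12 m

Using the de Broglie relation λ = h/p:

λ = h/p
λ = (6.626 × 10^-34 J·s) / (9.24 × 10^-23 kg·m/s)
λ = 7.17 × 10^-12 m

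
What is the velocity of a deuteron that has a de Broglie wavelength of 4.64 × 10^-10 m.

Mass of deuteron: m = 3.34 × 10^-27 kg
4.28 × 10^2 m/s

From the de Broglie relation λ = h/(mv), we solve for v:

v = h/(mλ)
v = (6.626 × 10^-34 J·s) / (3.34 × 10^-27 kg × 4.64 × 10^-10 m)
v = 4.28 × 10^2 m/s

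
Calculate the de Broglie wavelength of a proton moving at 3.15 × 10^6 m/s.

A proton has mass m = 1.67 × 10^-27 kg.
1.26 × 10^-13 m

Using the de Broglie relation λ = h/(mv):

λ = h/(mv)
λ = (6.626 × 10^-34 J·s) / (1.67 × 10^-27 kg × 3.15 × 10^6 m/s)
λ = 1.26 × 10^-13 m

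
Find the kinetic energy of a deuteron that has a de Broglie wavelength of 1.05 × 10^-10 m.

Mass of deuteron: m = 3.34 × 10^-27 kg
5.96 × 10^-21 J (or 0.0372 eV)

From λ = h/√(2mKE), we solve for KE:

λ² = h²/(2mKE)
KE = h²/(2mλ²)
KE = (6.626 × 10^-34 J·s)² / (2 × 3.34 × 10^-27 kg × (1.05 × 10^-10 m)²)
KE = 5.96 × 10^-21 J
KE = 0.0372 eV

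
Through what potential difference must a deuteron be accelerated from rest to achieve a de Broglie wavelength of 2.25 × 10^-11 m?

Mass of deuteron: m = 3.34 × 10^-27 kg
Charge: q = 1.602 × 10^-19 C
8.10 × 10^-1 V

From λ = h/√(2mqV), we solve for V:

λ² = h²/(2mqV)
V = h²/(2mqλ²)
V = (6.626 × 10^-34 J·s)² / (2 × 3.34 × 10^-27 kg × 1.602 × 10^-19 C × (2.25 × 10^-11 m)²)
V = 8.10 × 10^-1 V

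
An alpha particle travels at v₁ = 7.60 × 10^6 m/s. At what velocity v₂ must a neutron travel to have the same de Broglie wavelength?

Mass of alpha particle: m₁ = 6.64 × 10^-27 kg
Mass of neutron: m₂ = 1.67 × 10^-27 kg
v₂ = 3.02 × 10^7 m/s

For equal de Broglie wavelengths: λ₁ = λ₂

h/(m₁v₁) = h/(m₂v₂)
m₁v₁ = m₂v₂
v₂ = v₁ · (m₁/m₂)

v₂ = 7.60 × 10^6 m/s × (6.64 × 10^-27 kg / 1.67 × 10^-27 kg)
v₂ = 3.02 × 10^7 m/s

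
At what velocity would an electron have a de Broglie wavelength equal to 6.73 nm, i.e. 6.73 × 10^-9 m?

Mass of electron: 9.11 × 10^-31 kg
1.08 × 10^5 m/s

From λ = h/(mv), solve for v:

v = h/(mλ)
v = (6.626 × 10^-34 J·s) / (9.11 × 10^-31 kg × 6.73 × 10^-9 m)
v = 1.08 × 10^5 m/s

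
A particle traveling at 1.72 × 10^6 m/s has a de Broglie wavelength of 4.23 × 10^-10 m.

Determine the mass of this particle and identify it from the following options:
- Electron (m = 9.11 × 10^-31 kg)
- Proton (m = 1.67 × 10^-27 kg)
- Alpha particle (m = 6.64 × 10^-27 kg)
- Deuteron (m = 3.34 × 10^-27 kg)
The particle is an electron.

From λ = h/(mv), solve for mass:

m = h/(λv)
m = (6.626 × 10^-34 J·s) / (4.23 × 10^-10 m × 1.72 × 10^6 m/s)
m = 9.11 × 10^-31 kg

Comparing with the listed masses, this is closest to an electron.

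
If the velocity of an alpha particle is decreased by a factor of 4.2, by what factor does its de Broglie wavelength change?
The wavelength increases by a factor of 4.2.

From λ = h/(mv), the wavelength is inversely proportional to velocity:

λ ∝ 1/v

If v → v/4.2, then λ → 4.2λ

When velocity is decreased by a factor of 4.2, the wavelength increases by a factor of 4.2.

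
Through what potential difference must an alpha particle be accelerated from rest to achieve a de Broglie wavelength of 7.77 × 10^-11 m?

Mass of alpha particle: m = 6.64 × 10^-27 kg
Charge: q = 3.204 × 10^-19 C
1.71 × 10^-2 V

From λ = h/√(2mqV), we solve for V:

λ² = h²/(2mqV)
V = h²/(2mqλ²)
V = (6.626 × 10^-34 J·s)² / (2 × 6.64 × 10^-27 kg × 3.204 × 10^-19 C × (7.77 × 10^-11 m)²)
V = 1.71 × 10^-2 V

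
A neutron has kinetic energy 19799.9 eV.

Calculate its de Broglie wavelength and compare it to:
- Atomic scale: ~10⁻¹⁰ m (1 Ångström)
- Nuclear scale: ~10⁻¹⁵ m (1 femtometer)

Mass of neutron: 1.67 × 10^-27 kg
λ = 2.04 × 10^-13 m, which is between nuclear and atomic scales.

Using λ = h/√(2mKE):

KE = 19799.9 eV = 3.172 × 10^-15 J

λ = h/√(2mKE)
λ = (6.626 × 10^-34 J·s) / √(2 × 1.67 × 10^-27 kg × 3.172 × 10^-15 J)
λ = 2.04 × 10^-13 m

Comparison:
- Atomic scale (10⁻¹⁰ m): λ is 0.002× this size
- Nuclear scale (10⁻¹⁵ m): λ is 2e+02× this size

The wavelength is between nuclear and atomic scales.

This wavelength is appropriate for probing atomic structure but too large for nuclear physics experiments.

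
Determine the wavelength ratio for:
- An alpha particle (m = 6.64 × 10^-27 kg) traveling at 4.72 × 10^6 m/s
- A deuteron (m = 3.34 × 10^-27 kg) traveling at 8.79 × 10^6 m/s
λ₁/λ₂ = 0.937

Using λ = h/(mv):

λ₁ = h/(m₁v₁) = 2.11 × 10^-14 m
λ₂ = h/(m₂v₂) = 2.26 × 10^-14 m

Ratio λ₁/λ₂ = (m₂v₂)/(m₁v₁)
         = (3.34 × 10^-27 kg × 8.79 × 10^6 m/s) / (6.64 × 10^-27 kg × 4.72 × 10^6 m/s)
         = 0.937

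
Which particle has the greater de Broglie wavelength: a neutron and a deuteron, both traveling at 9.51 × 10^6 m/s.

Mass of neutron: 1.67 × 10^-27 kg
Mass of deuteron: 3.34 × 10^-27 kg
The neutron has the longer wavelength.

Using λ = h/(mv), since both particles have the same velocity, the wavelength depends only on mass.

For neutron: λ₁ = h/(m₁v) = 4.17 × 10^-14 m
For deuteron: λ₂ = h/(m₂v) = 2.09 × 10^-14 m

Since λ ∝ 1/m at constant velocity, the lighter particle has the longer wavelength.

The neutron has the longer de Broglie wavelength.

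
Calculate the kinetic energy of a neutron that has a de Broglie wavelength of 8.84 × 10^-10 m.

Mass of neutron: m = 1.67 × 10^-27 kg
1.68 × 10^-22 J (or 1.05 × 10^-3 eV)

From λ = h/√(2mKE), we solve for KE:

λ² = h²/(2mKE)
KE = h²/(2mλ²)
KE = (6.626 × 10^-34 J·s)² / (2 × 1.67 × 10^-27 kg × (8.84 × 10^-10 m)²)
KE = 1.68 × 10^-22 J
KE = 1.05 × 10^-3 eV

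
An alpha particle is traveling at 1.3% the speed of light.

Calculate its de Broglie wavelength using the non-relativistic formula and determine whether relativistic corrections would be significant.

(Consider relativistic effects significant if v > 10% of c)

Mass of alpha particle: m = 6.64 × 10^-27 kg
No, relativistic corrections are not needed.

Using the non-relativistic de Broglie formula λ = h/(mv):

v = 1.3% × c = 3.897 × 10^6 m/s

λ = h/(mv)
λ = (6.626 × 10^-34 J·s) / (6.64 × 10^-27 kg × 3.897 × 10^6 m/s)
λ = 2.56 × 10^-14 m

Since v = 1.3% of c < 10% of c, relativistic corrections are NOT significant and this non-relativistic result is a good approximation.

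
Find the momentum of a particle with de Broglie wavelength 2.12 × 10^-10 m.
3.13 × 10^-24 kg·m/s

From the de Broglie relation λ = h/p, we solve for p:

p = h/λ
p = (6.626 × 10^-34 J·s) / (2.12 × 10^-10 m)
p = 3.13 × 10^-24 kg·m/s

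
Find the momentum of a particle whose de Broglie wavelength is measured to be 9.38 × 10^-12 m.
7.06 × 10^-23 kg·m/s

From the de Broglie relation λ = h/p, we solve for p:

p = h/λ
p = (6.626 × 10^-34 J·s) / (9.38 × 10^-12 m)
p = 7.06 × 10^-23 kg·m/s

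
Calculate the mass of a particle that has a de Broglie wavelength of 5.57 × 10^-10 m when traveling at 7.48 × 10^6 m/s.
1.59 × 10^-31 kg

From the de Broglie relation λ = h/(mv), we solve for m:

m = h/(λv)
m = (6.626 × 10^-34 J·s) / (5.57 × 10^-10 m × 7.48 × 10^6 m/s)
m = 1.59 × 10^-31 kg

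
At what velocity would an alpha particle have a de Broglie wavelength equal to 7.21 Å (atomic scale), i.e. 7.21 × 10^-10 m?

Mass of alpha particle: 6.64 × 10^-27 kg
1.38 × 10^2 m/s

From λ = h/(mv), solve for v:

v = h/(mλ)
v = (6.626 × 10^-34 J·s) / (6.64 × 10^-27 kg × 7.21 × 10^-10 m)
v = 1.38 × 10^2 m/s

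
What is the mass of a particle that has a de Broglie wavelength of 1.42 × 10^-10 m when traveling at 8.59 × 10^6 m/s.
5.43 × 10^-31 kg

From the de Broglie relation λ = h/(mv), we solve for m:

m = h/(λv)
m = (6.626 × 10^-34 J·s) / (1.42 × 10^-10 m × 8.59 × 10^6 m/s)
m = 5.43 × 10^-31 kg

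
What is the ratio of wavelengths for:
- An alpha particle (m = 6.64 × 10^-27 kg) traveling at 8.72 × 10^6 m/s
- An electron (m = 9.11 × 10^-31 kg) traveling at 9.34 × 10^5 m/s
λ₁/λ₂ = 1.47 × 10^-5

Using λ = h/(mv):

λ₁ = h/(m₁v₁) = 1.14 × 10^-14 m
λ₂ = h/(m₂v₂) = 7.79 × 10^-10 m

Ratio λ₁/λ₂ = (m₂v₂)/(m₁v₁)
         = (9.11 × 10^-31 kg × 9.34 × 10^5 m/s) / (6.64 × 10^-27 kg × 8.72 × 10^6 m/s)
         = 1.47 × 10^-5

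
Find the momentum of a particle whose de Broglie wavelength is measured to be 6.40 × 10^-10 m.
1.04 × 10^-24 kg·m/s

From the de Broglie relation λ = h/p, we solve for p:

p = h/λ
p = (6.626 × 10^-34 J·s) / (6.40 × 10^-10 m)
p = 1.04 × 10^-24 kg·m/s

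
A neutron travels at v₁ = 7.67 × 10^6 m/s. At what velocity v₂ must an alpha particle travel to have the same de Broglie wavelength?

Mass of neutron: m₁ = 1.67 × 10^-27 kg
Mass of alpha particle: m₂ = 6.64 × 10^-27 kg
v₂ = 1.93 × 10^6 m/s

For equal de Broglie wavelengths: λ₁ = λ₂

h/(m₁v₁) = h/(m₂v₂)
m₁v₁ = m₂v₂
v₂ = v₁ · (m₁/m₂)

v₂ = 7.67 × 10^6 m/s × (1.67 × 10^-27 kg / 6.64 × 10^-27 kg)
v₂ = 1.93 × 10^6 m/s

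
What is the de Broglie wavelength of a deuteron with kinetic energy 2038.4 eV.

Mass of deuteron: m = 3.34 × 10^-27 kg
4.49 × 10^-13 m

Using λ = h/√(2mKE):

First convert KE to Joules: KE = 2038.4 eV = 3.266 × 10^-16 J

λ = h/√(2mKE)
λ = (6.626 × 10^-34 J·s) / √(2 × 3.34 × 10^-27 kg × 3.266 × 10^-16 J)
λ = 4.49 × 10^-13 m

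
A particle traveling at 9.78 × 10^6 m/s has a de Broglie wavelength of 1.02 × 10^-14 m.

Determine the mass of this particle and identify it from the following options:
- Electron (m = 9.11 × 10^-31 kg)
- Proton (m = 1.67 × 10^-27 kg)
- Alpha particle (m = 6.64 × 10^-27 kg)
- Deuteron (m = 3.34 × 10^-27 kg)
The particle is an alpha particle.

From λ = h/(mv), solve for mass:

m = h/(λv)
m = (6.626 × 10^-34 J·s) / (1.02 × 10^-14 m × 9.78 × 10^6 m/s)
m = 6.64 × 10^-27 kg

Comparing with the listed masses, this is closest to an alpha particle.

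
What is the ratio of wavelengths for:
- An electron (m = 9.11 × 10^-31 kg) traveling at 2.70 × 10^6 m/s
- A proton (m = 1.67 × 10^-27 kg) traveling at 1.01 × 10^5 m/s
λ₁/λ₂ = 68.6

Using λ = h/(mv):

λ₁ = h/(m₁v₁) = 2.69 × 10^-10 m
λ₂ = h/(m₂v₂) = 3.93 × 10^-12 m

Ratio λ₁/λ₂ = (m₂v₂)/(m₁v₁)
         = (1.67 × 10^-27 kg × 1.01 × 10^5 m/s) / (9.11 × 10^-31 kg × 2.70 × 10^6 m/s)
         = 68.6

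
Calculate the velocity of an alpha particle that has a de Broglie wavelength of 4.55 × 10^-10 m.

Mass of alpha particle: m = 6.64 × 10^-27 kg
2.19 × 10^2 m/s

From the de Broglie relation λ = h/(mv), we solve for v:

v = h/(mλ)
v = (6.626 × 10^-34 J·s) / (6.64 × 10^-27 kg × 4.55 × 10^-10 m)
v = 2.19 × 10^2 m/s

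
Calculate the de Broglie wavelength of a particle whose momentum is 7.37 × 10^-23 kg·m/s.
8.99 × 10^-12 m

Using the de Broglie relation λ = h/p:

λ = h/p
λ = (6.626 × 10^-34 J·s) / (7.37 × 10^-23 kg·m/s)
λ = 8.99 × 10^-12 m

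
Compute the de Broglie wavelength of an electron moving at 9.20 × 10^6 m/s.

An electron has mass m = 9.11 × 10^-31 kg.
7.91 × 10^-11 m

Using the de Broglie relation λ = h/(mv):

λ = h/(mv)
λ = (6.626 × 10^-34 J·s) / (9.11 × 10^-31 kg × 9.20 × 10^6 m/s)
λ = 7.91 × 10^-11 m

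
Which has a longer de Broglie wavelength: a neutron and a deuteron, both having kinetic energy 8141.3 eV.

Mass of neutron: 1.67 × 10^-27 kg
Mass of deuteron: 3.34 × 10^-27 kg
The neutron has the longer wavelength.

Using λ = h/√(2mKE):

For neutron: λ₁ = h/√(2m₁KE) = 3.17 × 10^-13 m
For deuteron: λ₂ = h/√(2m₂KE) = 2.24 × 10^-13 m

Since λ ∝ 1/√m at constant kinetic energy, the lighter particle has the longer wavelength.

The neutron has the longer de Broglie wavelength.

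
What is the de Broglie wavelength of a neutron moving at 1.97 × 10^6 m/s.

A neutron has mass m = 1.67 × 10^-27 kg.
2.01 × 10^-13 m

Using the de Broglie relation λ = h/(mv):

λ = h/(mv)
λ = (6.626 × 10^-34 J·s) / (1.67 × 10^-27 kg × 1.97 × 10^6 m/s)
λ = 2.01 × 10^-13 m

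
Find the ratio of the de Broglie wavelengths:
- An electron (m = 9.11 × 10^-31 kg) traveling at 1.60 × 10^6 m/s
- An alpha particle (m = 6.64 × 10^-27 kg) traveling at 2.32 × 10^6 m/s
λ₁/λ₂ = 1.06 × 10^4

Using λ = h/(mv):

λ₁ = h/(m₁v₁) = 4.55 × 10^-10 m
λ₂ = h/(m₂v₂) = 4.30 × 10^-14 m

Ratio λ₁/λ₂ = (m₂v₂)/(m₁v₁)
         = (6.64 × 10^-27 kg × 2.32 × 10^6 m/s) / (9.11 × 10^-31 kg × 1.60 × 10^6 m/s)
         = 1.06 × 10^4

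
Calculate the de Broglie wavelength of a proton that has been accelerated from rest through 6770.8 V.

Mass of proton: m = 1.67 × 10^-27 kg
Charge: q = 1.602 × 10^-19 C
3.48 × 10^-13 m

When a particle is accelerated through voltage V, it gains kinetic energy KE = qV.

The de Broglie wavelength is then λ = h/√(2mqV):

λ = h/√(2mqV)
λ = (6.626 × 10^-34 J·s) / √(2 × 1.67 × 10^-27 kg × 1.602 × 10^-19 C × 6770.8 V)
λ = 3.48 × 10^-13 m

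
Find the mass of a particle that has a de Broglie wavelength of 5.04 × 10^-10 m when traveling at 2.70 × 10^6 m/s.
4.87 × 10^-31 kg

From the de Broglie relation λ = h/(mv), we solve for m:

m = h/(λv)
m = (6.626 × 10^-34 J·s) / (5.04 × 10^-10 m × 2.70 × 10^6 m/s)
m = 4.87 × 10^-31 kg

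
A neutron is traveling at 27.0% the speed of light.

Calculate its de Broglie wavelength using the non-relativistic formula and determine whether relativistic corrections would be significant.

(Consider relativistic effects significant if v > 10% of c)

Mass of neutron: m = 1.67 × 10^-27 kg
Yes, relativistic corrections are needed.

Using the non-relativistic de Broglie formula λ = h/(mv):

v = 27.0% × c = 8.094 × 10^7 m/s

λ = h/(mv)
λ = (6.626 × 10^-34 J·s) / (1.67 × 10^-27 kg × 8.094 × 10^7 m/s)
λ = 4.90 × 10^-15 m

Since v = 27.0% of c > 10% of c, relativistic corrections ARE significant and the actual wavelength would differ from this non-relativistic estimate.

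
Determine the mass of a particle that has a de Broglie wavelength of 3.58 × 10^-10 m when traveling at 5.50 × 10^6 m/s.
3.37 × 10^-31 kg

From the de Broglie relation λ = h/(mv), we solve for m:

m = h/(λv)
m = (6.626 × 10^-34 J·s) / (3.58 × 10^-10 m × 5.50 × 10^6 m/s)
m = 3.37 × 10^-31 kg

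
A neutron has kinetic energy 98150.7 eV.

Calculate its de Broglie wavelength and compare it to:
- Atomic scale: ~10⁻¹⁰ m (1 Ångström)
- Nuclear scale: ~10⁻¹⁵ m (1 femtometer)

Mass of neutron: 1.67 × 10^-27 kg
λ = 9.14 × 10^-14 m, which is between nuclear and atomic scales.

Using λ = h/√(2mKE):

KE = 98150.7 eV = 1.573 × 10^-14 J

λ = h/√(2mKE)
λ = (6.626 × 10^-34 J·s) / √(2 × 1.67 × 10^-27 kg × 1.573 × 10^-14 J)
λ = 9.14 × 10^-14 m

Comparison:
- Atomic scale (10⁻¹⁰ m): λ is 0.00091× this size
- Nuclear scale (10⁻¹⁵ m): λ is 91× this size

The wavelength is between nuclear and atomic scales.

This wavelength is appropriate for probing atomic structure but too large for nuclear physics experiments.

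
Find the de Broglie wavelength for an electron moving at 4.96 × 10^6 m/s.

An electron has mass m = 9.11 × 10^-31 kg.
1.47 × 10^-10 m

Using the de Broglie relation λ = h/(mv):

λ = h/(mv)
λ = (6.626 × 10^-34 J·s) / (9.11 × 10^-31 kg × 4.96 × 10^6 m/s)
λ = 1.47 × 10^-10 m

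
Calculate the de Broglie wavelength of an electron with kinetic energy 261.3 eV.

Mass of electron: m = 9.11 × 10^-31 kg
7.59 × 10^-11 m

Using λ = h/√(2mKE):

First convert KE to Joules: KE = 261.3 eV = 4.186 × 10^-17 J

λ = h/√(2mKE)
λ = (6.626 × 10^-34 J·s) / √(2 × 9.11 × 10^-31 kg × 4.186 × 10^-17 J)
λ = 7.59 × 10^-11 m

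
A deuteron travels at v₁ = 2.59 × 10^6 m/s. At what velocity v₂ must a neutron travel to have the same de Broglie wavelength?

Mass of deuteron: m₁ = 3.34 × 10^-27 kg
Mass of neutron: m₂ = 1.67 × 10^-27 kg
v₂ = 5.18 × 10^6 m/s

For equal de Broglie wavelengths: λ₁ = λ₂

h/(m₁v₁) = h/(m₂v₂)
m₁v₁ = m₂v₂
v₂ = v₁ · (m₁/m₂)

v₂ = 2.59 × 10^6 m/s × (3.34 × 10^-27 kg / 1.67 × 10^-27 kg)
v₂ = 5.18 × 10^6 m/s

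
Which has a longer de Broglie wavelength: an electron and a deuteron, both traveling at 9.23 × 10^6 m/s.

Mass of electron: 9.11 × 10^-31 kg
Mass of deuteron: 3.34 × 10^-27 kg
The electron has the longer wavelength.

Using λ = h/(mv), since both particles have the same velocity, the wavelength depends only on mass.

For electron: λ₁ = h/(m₁v) = 7.88 × 10^-11 m
For deuteron: λ₂ = h/(m₂v) = 2.15 × 10^-14 m

Since λ ∝ 1/m at constant velocity, the lighter particle has the longer wavelength.

The electron has the longer de Broglie wavelength.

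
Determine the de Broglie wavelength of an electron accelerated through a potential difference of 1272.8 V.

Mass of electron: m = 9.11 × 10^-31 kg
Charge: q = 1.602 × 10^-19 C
3.44 × 10^-11 m

When a particle is accelerated through voltage V, it gains kinetic energy KE = qV.

The de Broglie wavelength is then λ = h/√(2mqV):

λ = h/√(2mqV)
λ = (6.626 × 10^-34 J·s) / √(2 × 9.11 × 10^-31 kg × 1.602 × 10^-19 C × 1272.8 V)
λ = 3.44 × 10^-11 m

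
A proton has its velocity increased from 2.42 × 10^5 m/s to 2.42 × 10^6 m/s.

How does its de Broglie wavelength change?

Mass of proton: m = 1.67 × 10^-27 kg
The wavelength decreases by a factor of 10.

Using λ = h/(mv):

Initial wavelength: λ₁ = h/(mv₁) = 1.64 × 10^-12 m
Final wavelength: λ₂ = h/(mv₂) = 1.64 × 10^-13 m

Since λ ∝ 1/v, when velocity increases by a factor of 10, the wavelength decreases by a factor of 10.

λ₂/λ₁ = v₁/v₂ = 1/10

The wavelength decreases by a factor of 10.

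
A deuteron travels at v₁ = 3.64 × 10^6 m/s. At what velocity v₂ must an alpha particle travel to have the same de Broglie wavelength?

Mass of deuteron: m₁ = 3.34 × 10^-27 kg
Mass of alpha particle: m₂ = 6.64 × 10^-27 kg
v₂ = 1.83 × 10^6 m/s

For equal de Broglie wavelengths: λ₁ = λ₂

h/(m₁v₁) = h/(m₂v₂)
m₁v₁ = m₂v₂
v₂ = v₁ · (m₁/m₂)

v₂ = 3.64 × 10^6 m/s × (3.34 × 10^-27 kg / 6.64 × 10^-27 kg)
v₂ = 1.83 × 10^6 m/s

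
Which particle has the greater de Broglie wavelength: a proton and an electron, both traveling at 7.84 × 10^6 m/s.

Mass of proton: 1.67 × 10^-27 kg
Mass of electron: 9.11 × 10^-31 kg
The electron has the longer wavelength.

Using λ = h/(mv), since both particles have the same velocity, the wavelength depends only on mass.

For proton: λ₁ = h/(m₁v) = 5.06 × 10^-14 m
For electron: λ₂ = h/(m₂v) = 9.28 × 10^-11 m

Since λ ∝ 1/m at constant velocity, the lighter particle has the longer wavelength.

The electron has the longer de Broglie wavelength.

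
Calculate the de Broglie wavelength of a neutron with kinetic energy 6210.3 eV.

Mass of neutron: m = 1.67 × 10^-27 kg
3.63 × 10^-13 m

Using λ = h/√(2mKE):

First convert KE to Joules: KE = 6210.3 eV = 9.950 × 10^-16 J

λ = h/√(2mKE)
λ = (6.626 × 10^-34 J·s) / √(2 × 1.67 × 10^-27 kg × 9.950 × 10^-16 J)
λ = 3.63 × 10^-13 m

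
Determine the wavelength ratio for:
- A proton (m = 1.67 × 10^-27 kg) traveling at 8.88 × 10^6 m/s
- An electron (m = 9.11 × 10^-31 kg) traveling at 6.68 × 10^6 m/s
λ₁/λ₂ = 4.10 × 10^-4

Using λ = h/(mv):

λ₁ = h/(m₁v₁) = 4.47 × 10^-14 m
λ₂ = h/(m₂v₂) = 1.09 × 10^-10 m

Ratio λ₁/λ₂ = (m₂v₂)/(m₁v₁)
         = (9.11 × 10^-31 kg × 6.68 × 10^6 m/s) / (1.67 × 10^-27 kg × 8.88 × 10^6 m/s)
         = 4.10 × 10^-4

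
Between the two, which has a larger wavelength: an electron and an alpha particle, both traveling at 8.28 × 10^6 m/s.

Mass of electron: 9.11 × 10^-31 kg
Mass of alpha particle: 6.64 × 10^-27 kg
The electron has the longer wavelength.

Using λ = h/(mv), since both particles have the same velocity, the wavelength depends only on mass.

For electron: λ₁ = h/(m₁v) = 8.78 × 10^-11 m
For alpha particle: λ₂ = h/(m₂v) = 1.21 × 10^-14 m

Since λ ∝ 1/m at constant velocity, the lighter particle has the longer wavelength.

The electron has the longer de Broglie wavelength.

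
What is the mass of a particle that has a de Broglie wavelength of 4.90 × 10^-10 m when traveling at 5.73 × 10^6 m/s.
2.36 × 10^-31 kg

From the de Broglie relation λ = h/(mv), we solve for m:

m = h/(λv)
m = (6.626 × 10^-34 J·s) / (4.90 × 10^-10 m × 5.73 × 10^6 m/s)
m = 2.36 × 10^-31 kg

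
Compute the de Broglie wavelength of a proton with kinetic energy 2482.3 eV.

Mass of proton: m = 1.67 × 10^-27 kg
5.75 × 10^-13 m

Using λ = h/√(2mKE):

First convert KE to Joules: KE = 2482.3 eV = 3.977 × 10^-16 J

λ = h/√(2mKE)
λ = (6.626 × 10^-34 J·s) / √(2 × 1.67 × 10^-27 kg × 3.977 × 10^-16 J)
λ = 5.75 × 10^-13 m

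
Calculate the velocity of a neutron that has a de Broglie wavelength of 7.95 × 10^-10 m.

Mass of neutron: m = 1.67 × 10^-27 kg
4.99 × 10^2 m/s

From the de Broglie relation λ = h/(mv), we solve for v:

v = h/(mλ)
v = (6.626 × 10^-34 J·s) / (1.67 × 10^-27 kg × 7.95 × 10^-10 m)
v = 4.99 × 10^2 m/s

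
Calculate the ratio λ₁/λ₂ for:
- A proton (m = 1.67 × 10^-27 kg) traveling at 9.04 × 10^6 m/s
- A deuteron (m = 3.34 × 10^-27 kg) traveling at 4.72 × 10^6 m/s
λ₁/λ₂ = 1.04

Using λ = h/(mv):

λ₁ = h/(m₁v₁) = 4.39 × 10^-14 m
λ₂ = h/(m₂v₂) = 4.20 × 10^-14 m

Ratio λ₁/λ₂ = (m₂v₂)/(m₁v₁)
         = (3.34 × 10^-27 kg × 4.72 × 10^6 m/s) / (1.67 × 10^-27 kg × 9.04 × 10^6 m/s)
         = 1.04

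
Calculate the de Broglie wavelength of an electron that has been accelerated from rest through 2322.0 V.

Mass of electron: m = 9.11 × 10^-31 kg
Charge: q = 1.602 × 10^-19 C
2.55 × 10^-11 m

When a particle is accelerated through voltage V, it gains kinetic energy KE = qV.

The de Broglie wavelength is then λ = h/√(2mqV):

λ = h/√(2mqV)
λ = (6.626 × 10^-34 J·s) / √(2 × 9.11 × 10^-31 kg × 1.602 × 10^-19 C × 2322.0 V)
λ = 2.55 × 10^-11 m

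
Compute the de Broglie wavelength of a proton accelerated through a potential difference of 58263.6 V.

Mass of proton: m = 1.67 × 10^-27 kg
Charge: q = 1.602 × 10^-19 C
1.19 × 10^-13 m

When a particle is accelerated through voltage V, it gains kinetic energy KE = qV.

The de Broglie wavelength is then λ = h/√(2mqV):

λ = h/√(2mqV)
λ = (6.626 × 10^-34 J·s) / √(2 × 1.67 × 10^-27 kg × 1.602 × 10^-19 C × 58263.6 V)
λ = 1.19 × 10^-13 m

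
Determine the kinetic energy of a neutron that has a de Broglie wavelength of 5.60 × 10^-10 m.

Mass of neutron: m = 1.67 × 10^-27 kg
4.19 × 10^-22 J (or 2.62 × 10^-3 eV)

From λ = h/√(2mKE), we solve for KE:

λ² = h²/(2mKE)
KE = h²/(2mλ²)
KE = (6.626 × 10^-34 J·s)² / (2 × 1.67 × 10^-27 kg × (5.60 × 10^-10 m)²)
KE = 4.19 × 10^-22 J
KE = 2.62 × 10^-3 eV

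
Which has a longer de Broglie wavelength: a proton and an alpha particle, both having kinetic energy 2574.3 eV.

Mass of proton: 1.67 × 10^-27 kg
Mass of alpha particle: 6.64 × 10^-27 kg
The proton has the longer wavelength.

Using λ = h/√(2mKE):

For proton: λ₁ = h/√(2m₁KE) = 5.65 × 10^-13 m
For alpha particle: λ₂ = h/√(2m₂KE) = 2.83 × 10^-13 m

Since λ ∝ 1/√m at constant kinetic energy, the lighter particle has the longer wavelength.

The proton has the longer de Broglie wavelength.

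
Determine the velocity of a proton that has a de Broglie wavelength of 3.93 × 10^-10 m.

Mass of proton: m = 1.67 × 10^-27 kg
1.01 × 10^3 m/s

From the de Broglie relation λ = h/(mv), we solve for v:

v = h/(mλ)
v = (6.626 × 10^-34 J·s) / (1.67 × 10^-27 kg × 3.93 × 10^-10 m)
v = 1.01 × 10^3 m/s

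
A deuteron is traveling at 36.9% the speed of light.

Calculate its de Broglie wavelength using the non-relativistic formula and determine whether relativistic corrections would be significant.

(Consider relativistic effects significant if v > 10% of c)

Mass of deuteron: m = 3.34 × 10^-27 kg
Yes, relativistic corrections are needed.

Using the non-relativistic de Broglie formula λ = h/(mv):

v = 36.9% × c = 1.106 × 10^8 m/s

λ = h/(mv)
λ = (6.626 × 10^-34 J·s) / (3.34 × 10^-27 kg × 1.106 × 10^8 m/s)
λ = 1.79 × 10^-15 m

Since v = 36.9% of c > 10% of c, relativistic corrections ARE significant and the actual wavelength would differ from this non-relativistic estimate.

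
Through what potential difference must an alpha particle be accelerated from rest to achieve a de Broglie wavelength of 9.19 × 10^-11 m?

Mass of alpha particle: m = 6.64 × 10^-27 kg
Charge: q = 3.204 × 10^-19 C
1.22 × 10^-2 V

From λ = h/√(2mqV), we solve for V:

λ² = h²/(2mqV)
V = h²/(2mqλ²)
V = (6.626 × 10^-34 J·s)² / (2 × 6.64 × 10^-27 kg × 3.204 × 10^-19 C × (9.19 × 10^-11 m)²)
V = 1.22 × 10^-2 V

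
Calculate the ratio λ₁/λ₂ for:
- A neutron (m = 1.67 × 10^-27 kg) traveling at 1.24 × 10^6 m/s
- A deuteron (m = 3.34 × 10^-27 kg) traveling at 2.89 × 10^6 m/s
λ₁/λ₂ = 4.66

Using λ = h/(mv):

λ₁ = h/(m₁v₁) = 3.20 × 10^-13 m
λ₂ = h/(m₂v₂) = 6.86 × 10^-14 m

Ratio λ₁/λ₂ = (m₂v₂)/(m₁v₁)
         = (3.34 × 10^-27 kg × 2.89 × 10^6 m/s) / (1.67 × 10^-27 kg × 1.24 × 10^6 m/s)
         = 4.66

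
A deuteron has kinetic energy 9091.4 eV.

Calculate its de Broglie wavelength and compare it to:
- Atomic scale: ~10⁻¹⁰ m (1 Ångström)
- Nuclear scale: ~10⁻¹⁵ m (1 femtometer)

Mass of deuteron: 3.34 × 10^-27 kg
λ = 2.12 × 10^-13 m, which is between nuclear and atomic scales.

Using λ = h/√(2mKE):

KE = 9091.4 eV = 1.457 × 10^-15 J

λ = h/√(2mKE)
λ = (6.626 × 10^-34 J·s) / √(2 × 3.34 × 10^-27 kg × 1.457 × 10^-15 J)
λ = 2.12 × 10^-13 m

Comparison:
- Atomic scale (10⁻¹⁰ m): λ is 0.0021× this size
- Nuclear scale (10⁻¹⁵ m): λ is 2.1e+02× this size

The wavelength is between nuclear and atomic scales.

This wavelength is appropriate for probing atomic structure but too large for nuclear physics experiments.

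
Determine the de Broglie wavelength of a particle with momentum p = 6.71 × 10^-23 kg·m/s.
9.87 × 10^-12 m

Using the de Broglie relation λ = h/p:

λ = h/p
λ = (6.626 × 10^-34 J·s) / (6.71 × 10^-23 kg·m/s)
λ = 9.87 × 10^-12 m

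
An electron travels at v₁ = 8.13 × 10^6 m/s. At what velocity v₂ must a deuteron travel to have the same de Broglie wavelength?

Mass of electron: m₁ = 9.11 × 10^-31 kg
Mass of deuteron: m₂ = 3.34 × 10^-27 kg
v₂ = 2.22 × 10^3 m/s

For equal de Broglie wavelengths: λ₁ = λ₂

h/(m₁v₁) = h/(m₂v₂)
m₁v₁ = m₂v₂
v₂ = v₁ · (m₁/m₂)

v₂ = 8.13 × 10^6 m/s × (9.11 × 10^-31 kg / 3.34 × 10^-27 kg)
v₂ = 2.22 × 10^3 m/s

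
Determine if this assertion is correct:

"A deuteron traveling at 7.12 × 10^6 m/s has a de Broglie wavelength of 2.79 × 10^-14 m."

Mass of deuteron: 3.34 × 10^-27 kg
True

The claim is correct.

Using λ = h/(mv):
λ = (6.626 × 10^-34 J·s) / (3.34 × 10^-27 kg × 7.12 × 10^6 m/s)
λ = 2.79 × 10^-14 m

This matches the claimed value.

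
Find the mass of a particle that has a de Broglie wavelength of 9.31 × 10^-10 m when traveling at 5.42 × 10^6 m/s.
1.31 × 10^-31 kg

From the de Broglie relation λ = h/(mv), we solve for m:

m = h/(λv)
m = (6.626 × 10^-34 J·s) / (9.31 × 10^-10 m × 5.42 × 10^6 m/s)
m = 1.31 × 10^-31 kg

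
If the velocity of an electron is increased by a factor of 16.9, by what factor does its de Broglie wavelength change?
The wavelength decreases by a factor of 16.9.

From λ = h/(mv), the wavelength is inversely proportional to velocity:

λ ∝ 1/v

If v → 16.9v, then λ → λ/16.9

When velocity is increased by a factor of 16.9, the wavelength decreases by a factor of 16.9.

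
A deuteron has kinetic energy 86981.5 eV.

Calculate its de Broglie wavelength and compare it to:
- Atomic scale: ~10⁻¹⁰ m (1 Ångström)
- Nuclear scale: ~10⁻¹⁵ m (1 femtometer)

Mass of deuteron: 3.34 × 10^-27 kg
λ = 6.87 × 10^-14 m, which is between nuclear and atomic scales.

Using λ = h/√(2mKE):

KE = 86981.5 eV = 1.394 × 10^-14 J

λ = h/√(2mKE)
λ = (6.626 × 10^-34 J·s) / √(2 × 3.34 × 10^-27 kg × 1.394 × 10^-14 J)
λ = 6.87 × 10^-14 m

Comparison:
- Atomic scale (10⁻¹⁰ m): λ is 0.00069× this size
- Nuclear scale (10⁻¹⁵ m): λ is 69× this size

The wavelength is between nuclear and atomic scales.

This wavelength is appropriate for probing atomic structure but too large for nuclear physics experiments.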